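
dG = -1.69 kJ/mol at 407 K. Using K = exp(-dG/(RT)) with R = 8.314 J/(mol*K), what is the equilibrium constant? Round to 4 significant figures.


dG is in kJ/mol; multiply by 1000 to match R in J/(mol*K).
RT = 8.314 * 407 = 3383.798 J/mol
exponent = -dG*1000 / (RT) = -(-1.69*1000) / 3383.798 = 0.4994388
K = exp(0.4994388)
K = 1.6477963, rounded to 4 significant figures:

1.648


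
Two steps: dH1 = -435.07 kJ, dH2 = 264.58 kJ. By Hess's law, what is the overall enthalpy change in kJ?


Hess's law: enthalpy is a state function, so add the step enthalpies.
dH_total = dH1 + dH2 = -435.07 + (264.58)
dH_total = -170.49 kJ:

-170.49 kJ


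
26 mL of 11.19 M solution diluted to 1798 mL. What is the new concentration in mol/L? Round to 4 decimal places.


Dilution: M1*V1 = M2*V2, solve for M2.
M2 = M1*V1 / V2
M2 = 11.19 * 26 / 1798
M2 = 290.94 / 1798
M2 = 0.16181313 mol/L, rounded to 4 dp:

0.1618 mol/L


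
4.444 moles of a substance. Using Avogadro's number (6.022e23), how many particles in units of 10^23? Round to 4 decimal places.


N = n * NA, then divide by 1e23 for the requested units.
N / 1e23 = n * 6.022
N / 1e23 = 4.444 * 6.022
N / 1e23 = 26.761768, rounded to 4 dp:

26.7618


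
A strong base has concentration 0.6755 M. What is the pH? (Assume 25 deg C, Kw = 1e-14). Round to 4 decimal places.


A strong base dissociates completely, so [OH-] equals the given concentration.
pOH = -log10([OH-]) = -log10(0.6755) = 0.170375
pH = 14 - pOH = 14 - 0.170375
pH = 13.829625, rounded to 4 dp:

13.8296


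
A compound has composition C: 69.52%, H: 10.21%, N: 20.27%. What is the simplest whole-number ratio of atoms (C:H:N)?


Assume 100 g of compound, divide each mass% by atomic mass to get moles, then normalize by the smallest to get a raw atom ratio.
Moles per 100 g: C: 69.52/12.011 = 5.788, H: 10.21/1.008 = 10.129, N: 20.27/14.007 = 1.4471
Raw ratio (divide by min = 1.4471): C: 4.0, H: 6.999, N: 1.0
Multiply by 1 to clear fractions: C: 4.0 ~= 4, H: 6.999 ~= 7, N: 1.0 ~= 1
Reduce by GCD to get the simplest whole-number ratio:

4:7:1


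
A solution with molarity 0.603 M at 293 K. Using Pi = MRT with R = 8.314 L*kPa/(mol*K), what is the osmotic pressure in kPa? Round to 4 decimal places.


Osmotic pressure (van't Hoff): Pi = M*R*T.
RT = 8.314 * 293 = 2436.002
Pi = 0.603 * 2436.002
Pi = 1468.909206 kPa, rounded to 4 dp:

1468.9092 kPa


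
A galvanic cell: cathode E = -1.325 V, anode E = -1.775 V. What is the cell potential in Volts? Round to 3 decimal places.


Standard cell potential: E_cell = E_cathode - E_anode.
E_cell = -1.325 - (-1.775)
E_cell = 0.45 V, rounded to 3 dp:

0.450 V


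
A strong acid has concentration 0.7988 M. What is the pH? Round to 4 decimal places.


A strong acid dissociates completely, so [H+] equals the given concentration.
pH = -log10([H+]) = -log10(0.7988)
pH = 0.09756194, rounded to 4 dp:

0.0976


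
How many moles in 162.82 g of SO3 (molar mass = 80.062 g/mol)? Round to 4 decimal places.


n = mass / M
n = 162.82 / 80.062
n = 2.0336739 mol, rounded to 4 dp:

2.0337 mol


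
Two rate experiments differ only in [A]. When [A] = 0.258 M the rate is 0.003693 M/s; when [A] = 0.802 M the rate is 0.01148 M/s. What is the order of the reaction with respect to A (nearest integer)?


Rate is proportional to [A]^n, so rate2/rate1 = ([A]2/[A]1)^n. Take logs to solve for n.
rate2/rate1 = 0.01148 / 0.003693 = 3.1086
[A]2/[A]1 = 0.802 / 0.258 = 3.1085
n = ln(3.1086) / ln(3.1085) = 1.0
Nearest integer order:

1


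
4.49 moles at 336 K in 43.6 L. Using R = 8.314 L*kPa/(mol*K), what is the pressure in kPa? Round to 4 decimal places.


PV = nRT, solve for P = nRT / V.
nRT = 4.49 * 8.314 * 336 = 12542.833
P = 12542.833 / 43.6
P = 287.67965596 kPa, rounded to 4 dp:

287.6797 kPa


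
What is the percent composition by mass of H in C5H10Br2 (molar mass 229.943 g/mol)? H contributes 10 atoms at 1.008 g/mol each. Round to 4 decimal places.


pct = 100 * (n_elem * M_elem) / M_total
mass_contribution = 10 * 1.008 = 10.08 g/mol
pct = 100 * 10.08 / 229.943
pct = 4.38369509 %, rounded to 4 dp:

4.3837 %


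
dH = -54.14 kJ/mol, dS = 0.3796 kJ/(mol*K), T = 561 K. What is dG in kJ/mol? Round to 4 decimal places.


Gibbs: dG = dH - T*dS (consistent units, dS already in kJ/(mol*K)).
T*dS = 561 * 0.3796 = 212.9556
dG = -54.14 - (212.9556)
dG = -267.0956 kJ/mol, rounded to 4 dp:

-267.0956 kJ/mol


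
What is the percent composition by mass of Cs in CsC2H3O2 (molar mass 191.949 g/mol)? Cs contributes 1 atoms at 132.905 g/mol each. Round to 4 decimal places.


pct = 100 * (n_elem * M_elem) / M_total
mass_contribution = 1 * 132.905 = 132.905 g/mol
pct = 100 * 132.905 / 191.949
pct = 69.23974597 %, rounded to 4 dp:

69.2397 %


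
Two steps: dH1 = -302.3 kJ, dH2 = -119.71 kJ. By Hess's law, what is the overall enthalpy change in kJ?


Hess's law: enthalpy is a state function, so add the step enthalpies.
dH_total = dH1 + dH2 = -302.3 + (-119.71)
dH_total = -422.01 kJ:

-422.01 kJ


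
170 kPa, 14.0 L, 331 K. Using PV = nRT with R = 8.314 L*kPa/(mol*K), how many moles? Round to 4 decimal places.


PV = nRT, solve for n = PV / (RT).
PV = 170 * 14.0 = 2380.0
RT = 8.314 * 331 = 2751.934
n = 2380.0 / 2751.934
n = 0.86484632 mol, rounded to 4 dp:

0.8648 mol


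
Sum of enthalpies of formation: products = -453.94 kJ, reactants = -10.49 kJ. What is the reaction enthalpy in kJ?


dH_rxn = sum(dH_f products) - sum(dH_f reactants)
dH_rxn = -453.94 - (-10.49)
dH_rxn = -443.45 kJ:

-443.45 kJ


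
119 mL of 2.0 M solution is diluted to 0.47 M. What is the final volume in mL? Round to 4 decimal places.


Dilution: M1*V1 = M2*V2, solve for V2.
V2 = M1*V1 / M2
V2 = 2.0 * 119 / 0.47
V2 = 238.0 / 0.47
V2 = 506.38297872 mL, rounded to 4 dp:

506.3830 mL


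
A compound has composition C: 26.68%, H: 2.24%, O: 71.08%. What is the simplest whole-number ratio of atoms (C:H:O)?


Assume 100 g of compound, divide each mass% by atomic mass to get moles, then normalize by the smallest to get a raw atom ratio.
Moles per 100 g: C: 26.68/12.011 = 2.2213, H: 2.24/1.008 = 2.2222, O: 71.08/15.999 = 4.4428
Raw ratio (divide by min = 2.2213): C: 1.0, H: 1.0, O: 2.0
Multiply by 1 to clear fractions: C: 1.0 ~= 1, H: 1.0 ~= 1, O: 2.0 ~= 2
Reduce by GCD to get the simplest whole-number ratio:

1:1:2


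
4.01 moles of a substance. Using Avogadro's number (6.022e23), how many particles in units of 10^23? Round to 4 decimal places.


N = n * NA, then divide by 1e23 for the requested units.
N / 1e23 = n * 6.022
N / 1e23 = 4.01 * 6.022
N / 1e23 = 24.14822, rounded to 4 dp:

24.1482


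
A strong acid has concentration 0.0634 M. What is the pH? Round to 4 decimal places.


A strong acid dissociates completely, so [H+] equals the given concentration.
pH = -log10([H+]) = -log10(0.0634)
pH = 1.19791074, rounded to 4 dp:

1.1979


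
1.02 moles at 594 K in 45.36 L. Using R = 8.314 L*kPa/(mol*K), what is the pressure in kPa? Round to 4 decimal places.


PV = nRT, solve for P = nRT / V.
nRT = 1.02 * 8.314 * 594 = 5037.2863
P = 5037.2863 / 45.36
P = 111.05128527 kPa, rounded to 4 dp:

111.0513 kPa


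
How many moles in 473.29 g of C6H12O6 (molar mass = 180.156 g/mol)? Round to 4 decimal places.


n = mass / M
n = 473.29 / 180.156
n = 2.62711206 mol, rounded to 4 dp:

2.6271 mol


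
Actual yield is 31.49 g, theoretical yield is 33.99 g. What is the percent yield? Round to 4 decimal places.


% yield = 100 * actual / theoretical
% yield = 100 * 31.49 / 33.99
% yield = 92.64489556 %, rounded to 4 dp:

92.6449 %


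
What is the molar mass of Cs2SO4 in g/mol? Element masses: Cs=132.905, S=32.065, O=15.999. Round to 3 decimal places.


M = sum(count * atomic_mass) over atoms.
M = 2*132.905 + 1*32.065 + 4*15.999
M = 265.81 + 32.065 + 63.996
M = 361.871 g/mol, rounded to 3 dp:

361.871 g/mol


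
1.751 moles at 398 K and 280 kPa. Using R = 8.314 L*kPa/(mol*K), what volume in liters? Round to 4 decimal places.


PV = nRT, solve for V = nRT / P.
nRT = 1.751 * 8.314 * 398 = 5794.01
V = 5794.01 / 280
V = 20.69289286 L, rounded to 4 dp:

20.6929 L


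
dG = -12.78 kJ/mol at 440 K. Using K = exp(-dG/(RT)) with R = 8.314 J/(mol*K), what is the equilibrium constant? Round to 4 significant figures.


dG is in kJ/mol; multiply by 1000 to match R in J/(mol*K).
RT = 8.314 * 440 = 3658.16 J/mol
exponent = -dG*1000 / (RT) = -(-12.78*1000) / 3658.16 = 3.4935596
K = exp(3.4935596)
K = 32.902861, rounded to 4 significant figures:

32.90


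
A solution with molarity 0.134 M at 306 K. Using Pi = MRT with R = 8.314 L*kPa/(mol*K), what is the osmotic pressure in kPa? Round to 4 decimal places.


Osmotic pressure (van't Hoff): Pi = M*R*T.
RT = 8.314 * 306 = 2544.084
Pi = 0.134 * 2544.084
Pi = 340.907256 kPa, rounded to 4 dp:

340.9073 kPa


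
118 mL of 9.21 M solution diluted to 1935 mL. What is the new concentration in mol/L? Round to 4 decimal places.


Dilution: M1*V1 = M2*V2, solve for M2.
M2 = M1*V1 / V2
M2 = 9.21 * 118 / 1935
M2 = 1086.78 / 1935
M2 = 0.56164341 mol/L, rounded to 4 dp:

0.5616 mol/L


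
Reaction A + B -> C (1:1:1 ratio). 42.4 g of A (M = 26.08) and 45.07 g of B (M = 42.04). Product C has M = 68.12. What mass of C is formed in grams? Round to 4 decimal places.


Find moles of each reactant; the smaller value is the limiting reagent in a 1:1:1 reaction, so moles_C equals moles of the limiter.
n_A = mass_A / M_A = 42.4 / 26.08 = 1.625767 mol
n_B = mass_B / M_B = 45.07 / 42.04 = 1.072074 mol
Limiting reagent: B (smaller), n_limiting = 1.072074 mol
mass_C = n_limiting * M_C = 1.072074 * 68.12
mass_C = 73.02968088 g, rounded to 4 dp:

73.0297 g


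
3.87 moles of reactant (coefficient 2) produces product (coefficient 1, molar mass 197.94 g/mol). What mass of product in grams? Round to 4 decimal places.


Use the coefficient ratio to convert reactant moles to product moles, then multiply by the product's molar mass.
moles_P = moles_R * (coeff_P / coeff_R) = 3.87 * (1/2) = 1.935
mass_P = moles_P * M_P = 1.935 * 197.94
mass_P = 383.0139 g, rounded to 4 dp:

383.0139 g


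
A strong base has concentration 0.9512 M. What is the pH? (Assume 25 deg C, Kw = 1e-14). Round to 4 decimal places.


A strong base dissociates completely, so [OH-] equals the given concentration.
pOH = -log10([OH-]) = -log10(0.9512) = 0.021728
pH = 14 - pOH = 14 - 0.021728
pH = 13.978272, rounded to 4 dp:

13.9783


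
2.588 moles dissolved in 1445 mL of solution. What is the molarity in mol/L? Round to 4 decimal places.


Convert volume to liters: V_L = V_mL / 1000.
V_L = 1445 / 1000 = 1.445 L
M = n / V_L = 2.588 / 1.445
M = 1.79100346 mol/L, rounded to 4 dp:

1.7910 mol/L


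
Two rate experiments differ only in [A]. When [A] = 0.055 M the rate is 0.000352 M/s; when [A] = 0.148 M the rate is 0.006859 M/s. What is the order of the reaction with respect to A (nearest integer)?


Rate is proportional to [A]^n, so rate2/rate1 = ([A]2/[A]1)^n. Take logs to solve for n.
rate2/rate1 = 0.006859 / 0.000352 = 19.4858
[A]2/[A]1 = 0.148 / 0.055 = 2.6909
n = ln(19.4858) / ln(2.6909) = 3.0
Nearest integer order:

3


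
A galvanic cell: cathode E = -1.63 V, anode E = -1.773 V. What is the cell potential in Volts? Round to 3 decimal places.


Standard cell potential: E_cell = E_cathode - E_anode.
E_cell = -1.63 - (-1.773)
E_cell = 0.143 V, rounded to 3 dp:

0.143 V


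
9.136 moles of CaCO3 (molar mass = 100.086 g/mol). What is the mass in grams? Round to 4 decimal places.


mass = n * M
mass = 9.136 * 100.086
mass = 914.385696 g, rounded to 4 dp:

914.3857 g


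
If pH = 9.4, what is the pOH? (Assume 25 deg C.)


At 25 deg C, pH + pOH = 14.
pOH = 14 - pH = 14 - 9.4
pOH = 4.6:

4.60


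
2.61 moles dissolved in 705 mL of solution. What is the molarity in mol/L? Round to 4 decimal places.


Convert volume to liters: V_L = V_mL / 1000.
V_L = 705 / 1000 = 0.705 L
M = n / V_L = 2.61 / 0.705
M = 3.70212766 mol/L, rounded to 4 dp:

3.7021 mol/L


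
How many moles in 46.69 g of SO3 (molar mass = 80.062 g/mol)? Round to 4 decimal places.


n = mass / M
n = 46.69 / 80.062
n = 0.58317304 mol, rounded to 4 dp:

0.5832 mol


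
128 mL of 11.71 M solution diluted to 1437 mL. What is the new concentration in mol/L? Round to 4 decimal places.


Dilution: M1*V1 = M2*V2, solve for M2.
M2 = M1*V1 / V2
M2 = 11.71 * 128 / 1437
M2 = 1498.88 / 1437
M2 = 1.04306193 mol/L, rounded to 4 dp:

1.0431 mol/L


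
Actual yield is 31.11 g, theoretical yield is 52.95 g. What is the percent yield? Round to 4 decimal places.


% yield = 100 * actual / theoretical
% yield = 100 * 31.11 / 52.95
% yield = 58.75354108 %, rounded to 4 dp:

58.7535 %


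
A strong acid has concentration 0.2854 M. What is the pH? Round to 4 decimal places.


A strong acid dissociates completely, so [H+] equals the given concentration.
pH = -log10([H+]) = -log10(0.2854)
pH = 0.54454603, rounded to 4 dp:

0.5445


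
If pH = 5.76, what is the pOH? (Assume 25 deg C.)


At 25 deg C, pH + pOH = 14.
pOH = 14 - pH = 14 - 5.76
pOH = 8.24:

8.24


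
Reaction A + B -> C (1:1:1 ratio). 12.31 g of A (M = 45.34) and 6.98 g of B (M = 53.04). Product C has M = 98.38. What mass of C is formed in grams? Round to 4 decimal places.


Find moles of each reactant; the smaller value is the limiting reagent in a 1:1:1 reaction, so moles_C equals moles of the limiter.
n_A = mass_A / M_A = 12.31 / 45.34 = 0.271504 mol
n_B = mass_B / M_B = 6.98 / 53.04 = 0.131599 mol
Limiting reagent: B (smaller), n_limiting = 0.131599 mol
mass_C = n_limiting * M_C = 0.131599 * 98.38
mass_C = 12.94670962 g, rounded to 4 dp:

12.9467 g


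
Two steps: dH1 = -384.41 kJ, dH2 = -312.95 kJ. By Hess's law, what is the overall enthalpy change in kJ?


Hess's law: enthalpy is a state function, so add the step enthalpies.
dH_total = dH1 + dH2 = -384.41 + (-312.95)
dH_total = -697.36 kJ:

-697.36 kJ


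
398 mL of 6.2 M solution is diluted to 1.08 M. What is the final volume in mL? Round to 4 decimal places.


Dilution: M1*V1 = M2*V2, solve for V2.
V2 = M1*V1 / M2
V2 = 6.2 * 398 / 1.08
V2 = 2467.6 / 1.08
V2 = 2284.81481481 mL, rounded to 4 dp:

2284.8148 mL


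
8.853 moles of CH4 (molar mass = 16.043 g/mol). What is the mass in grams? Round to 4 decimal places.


mass = n * M
mass = 8.853 * 16.043
mass = 142.028679 g, rounded to 4 dp:

142.0287 g


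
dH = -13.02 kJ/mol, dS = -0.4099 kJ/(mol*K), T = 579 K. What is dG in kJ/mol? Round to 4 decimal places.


Gibbs: dG = dH - T*dS (consistent units, dS already in kJ/(mol*K)).
T*dS = 579 * -0.4099 = -237.3321
dG = -13.02 - (-237.3321)
dG = 224.3121 kJ/mol, rounded to 4 dp:

224.3121 kJ/mol


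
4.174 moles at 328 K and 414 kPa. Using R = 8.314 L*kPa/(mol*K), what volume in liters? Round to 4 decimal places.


PV = nRT, solve for V = nRT / P.
nRT = 4.174 * 8.314 * 328 = 11382.4646
V = 11382.4646 / 414
V = 27.49387585 L, rounded to 4 dp:

27.4939 L


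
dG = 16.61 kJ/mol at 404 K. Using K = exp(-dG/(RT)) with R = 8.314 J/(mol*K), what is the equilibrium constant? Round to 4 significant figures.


dG is in kJ/mol; multiply by 1000 to match R in J/(mol*K).
RT = 8.314 * 404 = 3358.856 J/mol
exponent = -dG*1000 / (RT) = -(16.61*1000) / 3358.856 = -4.94513608
K = exp(-4.94513608)
K = 0.007117946, rounded to 4 significant figures:

0.007118


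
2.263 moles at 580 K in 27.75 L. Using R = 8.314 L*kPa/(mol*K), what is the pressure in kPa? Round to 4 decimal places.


PV = nRT, solve for P = nRT / V.
nRT = 2.263 * 8.314 * 580 = 10912.4576
P = 10912.4576 / 27.75
P = 393.24171532 kPa, rounded to 4 dp:

393.2417 kPa


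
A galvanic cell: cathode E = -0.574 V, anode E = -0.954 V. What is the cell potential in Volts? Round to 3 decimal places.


Standard cell potential: E_cell = E_cathode - E_anode.
E_cell = -0.574 - (-0.954)
E_cell = 0.38 V, rounded to 3 dp:

0.380 V


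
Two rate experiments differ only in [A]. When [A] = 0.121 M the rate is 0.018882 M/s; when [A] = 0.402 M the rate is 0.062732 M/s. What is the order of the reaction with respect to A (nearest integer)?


Rate is proportional to [A]^n, so rate2/rate1 = ([A]2/[A]1)^n. Take logs to solve for n.
rate2/rate1 = 0.062732 / 0.018882 = 3.3223
[A]2/[A]1 = 0.402 / 0.121 = 3.3223
n = ln(3.3223) / ln(3.3223) = 1.0
Nearest integer order:

1


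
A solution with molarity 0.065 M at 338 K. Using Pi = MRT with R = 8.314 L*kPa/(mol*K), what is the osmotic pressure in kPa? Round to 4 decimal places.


Osmotic pressure (van't Hoff): Pi = M*R*T.
RT = 8.314 * 338 = 2810.132
Pi = 0.065 * 2810.132
Pi = 182.65858 kPa, rounded to 4 dp:

182.6586 kPa


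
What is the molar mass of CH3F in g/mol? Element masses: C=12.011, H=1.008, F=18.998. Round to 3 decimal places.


M = sum(count * atomic_mass) over atoms.
M = 1*12.011 + 3*1.008 + 1*18.998
M = 12.011 + 3.024 + 18.998
M = 34.033 g/mol, rounded to 3 dp:

34.033 g/mol


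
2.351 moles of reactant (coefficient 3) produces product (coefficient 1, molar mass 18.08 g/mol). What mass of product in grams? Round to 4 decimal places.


Use the coefficient ratio to convert reactant moles to product moles, then multiply by the product's molar mass.
moles_P = moles_R * (coeff_P / coeff_R) = 2.351 * (1/3) = 0.783667
mass_P = moles_P * M_P = 0.783667 * 18.08
mass_P = 14.16869936 g, rounded to 4 dp:

14.1687 g


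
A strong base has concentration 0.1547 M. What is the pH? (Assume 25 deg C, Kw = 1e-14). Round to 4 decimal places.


A strong base dissociates completely, so [OH-] equals the given concentration.
pOH = -log10([OH-]) = -log10(0.1547) = 0.81051
pH = 14 - pOH = 14 - 0.81051
pH = 13.18949, rounded to 4 dp:

13.1895


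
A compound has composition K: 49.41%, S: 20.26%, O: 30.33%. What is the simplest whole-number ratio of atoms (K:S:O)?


Assume 100 g of compound, divide each mass% by atomic mass to get moles, then normalize by the smallest to get a raw atom ratio.
Moles per 100 g: K: 49.41/39.098 = 1.2637, S: 20.26/32.065 = 0.6318, O: 30.33/15.999 = 1.8957
Raw ratio (divide by min = 0.6318): K: 2.0, S: 1.0, O: 3.0
Multiply by 1 to clear fractions: K: 2.0 ~= 2, S: 1.0 ~= 1, O: 3.0 ~= 3
Reduce by GCD to get the simplest whole-number ratio:

2:1:3


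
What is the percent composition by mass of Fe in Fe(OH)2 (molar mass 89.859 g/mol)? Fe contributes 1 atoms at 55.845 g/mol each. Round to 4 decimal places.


pct = 100 * (n_elem * M_elem) / M_total
mass_contribution = 1 * 55.845 = 55.845 g/mol
pct = 100 * 55.845 / 89.859
pct = 62.1473642 %, rounded to 4 dp:

62.1474 %


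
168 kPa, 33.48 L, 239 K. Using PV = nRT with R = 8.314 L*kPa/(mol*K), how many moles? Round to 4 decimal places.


PV = nRT, solve for n = PV / (RT).
PV = 168 * 33.48 = 5624.64
RT = 8.314 * 239 = 1987.046
n = 5624.64 / 1987.046
n = 2.83065415 mol, rounded to 4 dp:

2.8307 mol


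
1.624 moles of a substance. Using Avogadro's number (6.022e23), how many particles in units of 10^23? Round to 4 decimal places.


N = n * NA, then divide by 1e23 for the requested units.
N / 1e23 = n * 6.022
N / 1e23 = 1.624 * 6.022
N / 1e23 = 9.779728, rounded to 4 dp:

9.7797


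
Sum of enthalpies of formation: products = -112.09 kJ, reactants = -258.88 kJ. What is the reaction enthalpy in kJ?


dH_rxn = sum(dH_f products) - sum(dH_f reactants)
dH_rxn = -112.09 - (-258.88)
dH_rxn = 146.79 kJ:

146.79 kJ


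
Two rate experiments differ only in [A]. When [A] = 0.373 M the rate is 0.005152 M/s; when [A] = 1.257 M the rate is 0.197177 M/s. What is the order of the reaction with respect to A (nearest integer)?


Rate is proportional to [A]^n, so rate2/rate1 = ([A]2/[A]1)^n. Take logs to solve for n.
rate2/rate1 = 0.197177 / 0.005152 = 38.2719
[A]2/[A]1 = 1.257 / 0.373 = 3.37
n = ln(38.2719) / ln(3.37) = 3.0
Nearest integer order:

3


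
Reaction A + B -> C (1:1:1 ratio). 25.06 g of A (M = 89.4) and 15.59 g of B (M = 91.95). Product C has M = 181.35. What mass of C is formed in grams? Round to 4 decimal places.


Find moles of each reactant; the smaller value is the limiting reagent in a 1:1:1 reaction, so moles_C equals moles of the limiter.
n_A = mass_A / M_A = 25.06 / 89.4 = 0.280313 mol
n_B = mass_B / M_B = 15.59 / 91.95 = 0.169549 mol
Limiting reagent: B (smaller), n_limiting = 0.169549 mol
mass_C = n_limiting * M_C = 0.169549 * 181.35
mass_C = 30.74771115 g, rounded to 4 dp:

30.7477 g


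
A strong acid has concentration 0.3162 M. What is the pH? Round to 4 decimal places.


A strong acid dissociates completely, so [H+] equals the given concentration.
pH = -log10([H+]) = -log10(0.3162)
pH = 0.50003813, rounded to 4 dp:

0.5000


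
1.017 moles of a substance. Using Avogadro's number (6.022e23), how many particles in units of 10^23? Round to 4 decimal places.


N = n * NA, then divide by 1e23 for the requested units.
N / 1e23 = n * 6.022
N / 1e23 = 1.017 * 6.022
N / 1e23 = 6.124374, rounded to 4 dp:

6.1244


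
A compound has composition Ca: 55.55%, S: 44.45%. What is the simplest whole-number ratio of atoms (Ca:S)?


Assume 100 g of compound, divide each mass% by atomic mass to get moles, then normalize by the smallest to get a raw atom ratio.
Moles per 100 g: Ca: 55.55/40.078 = 1.386, S: 44.45/32.065 = 1.3862
Raw ratio (divide by min = 1.386): Ca: 1.0, S: 1.0
Multiply by 1 to clear fractions: Ca: 1.0 ~= 1, S: 1.0 ~= 1
Reduce by GCD to get the simplest whole-number ratio:

1:1


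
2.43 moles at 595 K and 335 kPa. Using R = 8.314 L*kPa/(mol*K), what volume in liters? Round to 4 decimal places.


PV = nRT, solve for V = nRT / P.
nRT = 2.43 * 8.314 * 595 = 12020.7969
V = 12020.7969 / 335
V = 35.88297582 L, rounded to 4 dp:

35.8830 L


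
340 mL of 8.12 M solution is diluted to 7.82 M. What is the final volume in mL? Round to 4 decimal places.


Dilution: M1*V1 = M2*V2, solve for V2.
V2 = M1*V1 / M2
V2 = 8.12 * 340 / 7.82
V2 = 2760.8 / 7.82
V2 = 353.04347826 mL, rounded to 4 dp:

353.0435 mL


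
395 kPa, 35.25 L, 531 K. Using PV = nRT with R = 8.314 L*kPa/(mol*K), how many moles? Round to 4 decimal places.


PV = nRT, solve for n = PV / (RT).
PV = 395 * 35.25 = 13923.75
RT = 8.314 * 531 = 4414.734
n = 13923.75 / 4414.734
n = 3.15392728 mol, rounded to 4 dp:

3.1539 mol


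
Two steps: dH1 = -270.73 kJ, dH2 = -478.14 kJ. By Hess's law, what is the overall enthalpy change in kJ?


Hess's law: enthalpy is a state function, so add the step enthalpies.
dH_total = dH1 + dH2 = -270.73 + (-478.14)
dH_total = -748.87 kJ:

-748.87 kJ


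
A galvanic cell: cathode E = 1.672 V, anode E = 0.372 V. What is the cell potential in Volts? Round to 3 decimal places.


Standard cell potential: E_cell = E_cathode - E_anode.
E_cell = 1.672 - (0.372)
E_cell = 1.3 V, rounded to 3 dp:

1.300 V


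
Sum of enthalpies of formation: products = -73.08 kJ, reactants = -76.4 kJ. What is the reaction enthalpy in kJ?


dH_rxn = sum(dH_f products) - sum(dH_f reactants)
dH_rxn = -73.08 - (-76.4)
dH_rxn = 3.32 kJ:

3.32 kJ


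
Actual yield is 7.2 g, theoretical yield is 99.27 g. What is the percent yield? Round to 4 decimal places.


% yield = 100 * actual / theoretical
% yield = 100 * 7.2 / 99.27
% yield = 7.25294651 %, rounded to 4 dp:

7.2529 %


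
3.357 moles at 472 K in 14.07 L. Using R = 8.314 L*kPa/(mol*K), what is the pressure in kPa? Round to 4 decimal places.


PV = nRT, solve for P = nRT / V.
nRT = 3.357 * 8.314 * 472 = 13173.5663
P = 13173.5663 / 14.07
P = 936.28758351 kPa, rounded to 4 dp:

936.2876 kPa


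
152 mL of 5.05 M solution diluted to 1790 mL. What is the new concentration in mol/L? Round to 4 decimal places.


Dilution: M1*V1 = M2*V2, solve for M2.
M2 = M1*V1 / V2
M2 = 5.05 * 152 / 1790
M2 = 767.6 / 1790
M2 = 0.42882682 mol/L, rounded to 4 dp:

0.4288 mol/L


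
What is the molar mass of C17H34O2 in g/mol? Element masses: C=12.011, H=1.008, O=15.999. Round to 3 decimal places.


M = sum(count * atomic_mass) over atoms.
M = 17*12.011 + 34*1.008 + 2*15.999
M = 204.187 + 34.272 + 31.998
M = 270.457 g/mol, rounded to 3 dp:

270.457 g/mol


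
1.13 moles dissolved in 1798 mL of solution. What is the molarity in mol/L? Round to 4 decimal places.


Convert volume to liters: V_L = V_mL / 1000.
V_L = 1798 / 1000 = 1.798 L
M = n / V_L = 1.13 / 1.798
M = 0.62847608 mol/L, rounded to 4 dp:

0.6285 mol/L


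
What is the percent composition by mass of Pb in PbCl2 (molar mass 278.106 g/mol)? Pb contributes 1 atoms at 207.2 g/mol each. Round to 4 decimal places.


pct = 100 * (n_elem * M_elem) / M_total
mass_contribution = 1 * 207.2 = 207.2 g/mol
pct = 100 * 207.2 / 278.106
pct = 74.50396611 %, rounded to 4 dp:

74.5040 %


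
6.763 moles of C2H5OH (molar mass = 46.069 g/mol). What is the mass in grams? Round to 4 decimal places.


mass = n * M
mass = 6.763 * 46.069
mass = 311.564647 g, rounded to 4 dp:

311.5646 g


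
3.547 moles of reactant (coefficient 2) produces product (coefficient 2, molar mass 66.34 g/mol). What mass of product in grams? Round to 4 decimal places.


Use the coefficient ratio to convert reactant moles to product moles, then multiply by the product's molar mass.
moles_P = moles_R * (coeff_P / coeff_R) = 3.547 * (2/2) = 3.547
mass_P = moles_P * M_P = 3.547 * 66.34
mass_P = 235.30798 g, rounded to 4 dp:

235.3080 g


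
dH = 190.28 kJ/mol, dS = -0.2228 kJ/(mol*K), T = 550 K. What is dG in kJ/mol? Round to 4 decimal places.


Gibbs: dG = dH - T*dS (consistent units, dS already in kJ/(mol*K)).
T*dS = 550 * -0.2228 = -122.54
dG = 190.28 - (-122.54)
dG = 312.82 kJ/mol, rounded to 4 dp:

312.8200 kJ/mol


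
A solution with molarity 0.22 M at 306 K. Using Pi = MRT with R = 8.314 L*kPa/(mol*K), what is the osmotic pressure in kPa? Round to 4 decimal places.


Osmotic pressure (van't Hoff): Pi = M*R*T.
RT = 8.314 * 306 = 2544.084
Pi = 0.22 * 2544.084
Pi = 559.69848 kPa, rounded to 4 dp:

559.6985 kPa


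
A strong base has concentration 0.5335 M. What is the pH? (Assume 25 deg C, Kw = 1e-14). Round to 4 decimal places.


A strong base dissociates completely, so [OH-] equals the given concentration.
pOH = -log10([OH-]) = -log10(0.5335) = 0.272866
pH = 14 - pOH = 14 - 0.272866
pH = 13.727134, rounded to 4 dp:

13.7271


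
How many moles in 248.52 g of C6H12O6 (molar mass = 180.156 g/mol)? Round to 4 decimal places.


n = mass / M
n = 248.52 / 180.156
n = 1.37947113 mol, rounded to 4 dp:

1.3795 mol


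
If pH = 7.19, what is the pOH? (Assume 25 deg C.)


At 25 deg C, pH + pOH = 14.
pOH = 14 - pH = 14 - 7.19
pOH = 6.81:

6.81


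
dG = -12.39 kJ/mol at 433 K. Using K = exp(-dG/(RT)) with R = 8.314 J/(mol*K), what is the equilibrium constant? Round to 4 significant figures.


dG is in kJ/mol; multiply by 1000 to match R in J/(mol*K).
RT = 8.314 * 433 = 3599.962 J/mol
exponent = -dG*1000 / (RT) = -(-12.39*1000) / 3599.962 = 3.441703
K = exp(3.441703)
K = 31.240115, rounded to 4 significant figures:

31.24


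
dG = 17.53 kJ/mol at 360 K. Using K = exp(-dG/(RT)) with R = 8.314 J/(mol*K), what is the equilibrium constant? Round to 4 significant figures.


dG is in kJ/mol; multiply by 1000 to match R in J/(mol*K).
RT = 8.314 * 360 = 2993.04 J/mol
exponent = -dG*1000 / (RT) = -(17.53*1000) / 2993.04 = -5.85692139
K = exp(-5.85692139)
K = 0.0028600351, rounded to 4 significant figures:

0.002860


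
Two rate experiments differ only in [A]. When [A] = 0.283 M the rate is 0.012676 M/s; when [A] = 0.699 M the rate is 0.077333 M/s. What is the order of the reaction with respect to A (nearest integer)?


Rate is proportional to [A]^n, so rate2/rate1 = ([A]2/[A]1)^n. Take logs to solve for n.
rate2/rate1 = 0.077333 / 0.012676 = 6.1007
[A]2/[A]1 = 0.699 / 0.283 = 2.47
n = ln(6.1007) / ln(2.47) = 2.0
Nearest integer order:

2


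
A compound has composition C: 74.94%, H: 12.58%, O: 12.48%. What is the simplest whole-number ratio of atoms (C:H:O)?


Assume 100 g of compound, divide each mass% by atomic mass to get moles, then normalize by the smallest to get a raw atom ratio.
Moles per 100 g: C: 74.94/12.011 = 6.2393, H: 12.58/1.008 = 12.4802, O: 12.48/15.999 = 0.78
Raw ratio (divide by min = 0.78): C: 7.999, H: 15.999, O: 1.0
Multiply by 1 to clear fractions: C: 7.999 ~= 8, H: 15.999 ~= 16, O: 1.0 ~= 1
Reduce by GCD to get the simplest whole-number ratio:

8:16:1


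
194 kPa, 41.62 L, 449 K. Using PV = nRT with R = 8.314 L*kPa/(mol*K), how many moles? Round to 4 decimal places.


PV = nRT, solve for n = PV / (RT).
PV = 194 * 41.62 = 8074.28
RT = 8.314 * 449 = 3732.986
n = 8074.28 / 3732.986
n = 2.1629548 mol, rounded to 4 dp:

2.1630 mol


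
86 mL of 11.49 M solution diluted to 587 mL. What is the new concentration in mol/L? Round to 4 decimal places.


Dilution: M1*V1 = M2*V2, solve for M2.
M2 = M1*V1 / V2
M2 = 11.49 * 86 / 587
M2 = 988.14 / 587
M2 = 1.68337308 mol/L, rounded to 4 dp:

1.6834 mol/L


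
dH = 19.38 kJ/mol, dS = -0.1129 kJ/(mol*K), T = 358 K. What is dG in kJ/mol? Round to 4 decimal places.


Gibbs: dG = dH - T*dS (consistent units, dS already in kJ/(mol*K)).
T*dS = 358 * -0.1129 = -40.4182
dG = 19.38 - (-40.4182)
dG = 59.7982 kJ/mol, rounded to 4 dp:

59.7982 kJ/mol


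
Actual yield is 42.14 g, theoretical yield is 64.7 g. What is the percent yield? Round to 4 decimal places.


% yield = 100 * actual / theoretical
% yield = 100 * 42.14 / 64.7
% yield = 65.13137558 %, rounded to 4 dp:

65.1314 %


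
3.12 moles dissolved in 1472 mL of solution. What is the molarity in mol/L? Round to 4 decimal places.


Convert volume to liters: V_L = V_mL / 1000.
V_L = 1472 / 1000 = 1.472 L
M = n / V_L = 3.12 / 1.472
M = 2.11956522 mol/L, rounded to 4 dp:

2.1196 mol/L


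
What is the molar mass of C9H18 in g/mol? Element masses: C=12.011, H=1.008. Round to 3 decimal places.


M = sum(count * atomic_mass) over atoms.
M = 9*12.011 + 18*1.008
M = 108.099 + 18.144
M = 126.243 g/mol, rounded to 3 dp:

126.243 g/mol


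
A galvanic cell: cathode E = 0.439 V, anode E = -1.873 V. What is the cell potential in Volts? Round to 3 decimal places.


Standard cell potential: E_cell = E_cathode - E_anode.
E_cell = 0.439 - (-1.873)
E_cell = 2.312 V, rounded to 3 dp:

2.312 V


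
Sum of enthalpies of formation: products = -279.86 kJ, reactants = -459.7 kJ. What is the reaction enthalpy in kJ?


dH_rxn = sum(dH_f products) - sum(dH_f reactants)
dH_rxn = -279.86 - (-459.7)
dH_rxn = 179.84 kJ:

179.84 kJ


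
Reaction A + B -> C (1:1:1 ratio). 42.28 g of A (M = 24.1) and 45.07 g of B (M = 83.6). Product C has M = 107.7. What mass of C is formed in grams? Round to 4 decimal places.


Find moles of each reactant; the smaller value is the limiting reagent in a 1:1:1 reaction, so moles_C equals moles of the limiter.
n_A = mass_A / M_A = 42.28 / 24.1 = 1.754357 mol
n_B = mass_B / M_B = 45.07 / 83.6 = 0.539115 mol
Limiting reagent: B (smaller), n_limiting = 0.539115 mol
mass_C = n_limiting * M_C = 0.539115 * 107.7
mass_C = 58.0626855 g, rounded to 4 dp:

58.0627 g


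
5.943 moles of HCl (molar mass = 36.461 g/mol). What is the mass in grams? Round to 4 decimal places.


mass = n * M
mass = 5.943 * 36.461
mass = 216.687723 g, rounded to 4 dp:

216.6877 g


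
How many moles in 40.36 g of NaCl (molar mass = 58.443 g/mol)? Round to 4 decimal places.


n = mass / M
n = 40.36 / 58.443
n = 0.69058741 mol, rounded to 4 dp:

0.6906 mol


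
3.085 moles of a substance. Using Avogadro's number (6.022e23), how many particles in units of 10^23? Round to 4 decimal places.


N = n * NA, then divide by 1e23 for the requested units.
N / 1e23 = n * 6.022
N / 1e23 = 3.085 * 6.022
N / 1e23 = 18.57787, rounded to 4 dp:

18.5779


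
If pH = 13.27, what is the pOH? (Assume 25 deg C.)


At 25 deg C, pH + pOH = 14.
pOH = 14 - pH = 14 - 13.27
pOH = 0.73:

0.73


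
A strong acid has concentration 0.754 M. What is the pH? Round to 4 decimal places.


A strong acid dissociates completely, so [H+] equals the given concentration.
pH = -log10([H+]) = -log10(0.754)
pH = 0.12262865, rounded to 4 dp:

0.1226


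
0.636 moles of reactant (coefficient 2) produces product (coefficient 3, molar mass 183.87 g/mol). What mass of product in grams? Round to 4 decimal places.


Use the coefficient ratio to convert reactant moles to product moles, then multiply by the product's molar mass.
moles_P = moles_R * (coeff_P / coeff_R) = 0.636 * (3/2) = 0.954
mass_P = moles_P * M_P = 0.954 * 183.87
mass_P = 175.41198 g, rounded to 4 dp:

175.4120 g


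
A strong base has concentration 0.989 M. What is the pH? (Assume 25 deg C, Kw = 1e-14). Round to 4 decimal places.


A strong base dissociates completely, so [OH-] equals the given concentration.
pOH = -log10([OH-]) = -log10(0.989) = 0.004804
pH = 14 - pOH = 14 - 0.004804
pH = 13.995196, rounded to 4 dp:

13.9952


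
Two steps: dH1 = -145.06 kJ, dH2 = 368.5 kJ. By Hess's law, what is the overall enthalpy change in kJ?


Hess's law: enthalpy is a state function, so add the step enthalpies.
dH_total = dH1 + dH2 = -145.06 + (368.5)
dH_total = 223.44 kJ:

223.44 kJ


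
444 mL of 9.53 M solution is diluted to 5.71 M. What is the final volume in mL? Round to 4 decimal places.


Dilution: M1*V1 = M2*V2, solve for V2.
V2 = M1*V1 / M2
V2 = 9.53 * 444 / 5.71
V2 = 4231.32 / 5.71
V2 = 741.03677758 mL, rounded to 4 dp:

741.0368 mL


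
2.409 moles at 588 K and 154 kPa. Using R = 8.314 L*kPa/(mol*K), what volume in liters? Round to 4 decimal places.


PV = nRT, solve for V = nRT / P.
nRT = 2.409 * 8.314 * 588 = 11776.7145
V = 11776.7145 / 154
V = 76.47217208 L, rounded to 4 dp:

76.4722 L


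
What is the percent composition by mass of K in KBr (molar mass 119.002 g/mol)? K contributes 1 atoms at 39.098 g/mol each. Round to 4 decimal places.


pct = 100 * (n_elem * M_elem) / M_total
mass_contribution = 1 * 39.098 = 39.098 g/mol
pct = 100 * 39.098 / 119.002
pct = 32.85491 %, rounded to 4 dp:

32.8549 %


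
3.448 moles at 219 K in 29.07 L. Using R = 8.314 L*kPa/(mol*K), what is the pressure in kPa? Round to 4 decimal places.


PV = nRT, solve for P = nRT / V.
nRT = 3.448 * 8.314 * 219 = 6278.0012
P = 6278.0012 / 29.07
P = 215.96151359 kPa, rounded to 4 dp:

215.9615 kPa


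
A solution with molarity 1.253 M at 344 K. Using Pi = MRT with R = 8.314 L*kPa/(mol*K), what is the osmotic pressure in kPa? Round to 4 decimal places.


Osmotic pressure (van't Hoff): Pi = M*R*T.
RT = 8.314 * 344 = 2860.016
Pi = 1.253 * 2860.016
Pi = 3583.600048 kPa, rounded to 4 dp:

3583.6000 kPa


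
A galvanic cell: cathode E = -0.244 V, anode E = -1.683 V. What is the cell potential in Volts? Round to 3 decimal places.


Standard cell potential: E_cell = E_cathode - E_anode.
E_cell = -0.244 - (-1.683)
E_cell = 1.439 V, rounded to 3 dp:

1.439 V


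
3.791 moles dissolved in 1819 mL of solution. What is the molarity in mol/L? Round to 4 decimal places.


Convert volume to liters: V_L = V_mL / 1000.
V_L = 1819 / 1000 = 1.819 L
M = n / V_L = 3.791 / 1.819
M = 2.08411215 mol/L, rounded to 4 dp:

2.0841 mol/L


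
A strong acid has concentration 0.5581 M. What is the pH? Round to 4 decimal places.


A strong acid dissociates completely, so [H+] equals the given concentration.
pH = -log10([H+]) = -log10(0.5581)
pH = 0.25328798, rounded to 4 dp:

0.2533


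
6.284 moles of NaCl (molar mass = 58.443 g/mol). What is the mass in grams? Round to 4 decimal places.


mass = n * M
mass = 6.284 * 58.443
mass = 367.255812 g, rounded to 4 dp:

367.2558 g


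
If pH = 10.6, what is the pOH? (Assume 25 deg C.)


At 25 deg C, pH + pOH = 14.
pOH = 14 - pH = 14 - 10.6
pOH = 3.4:

3.40


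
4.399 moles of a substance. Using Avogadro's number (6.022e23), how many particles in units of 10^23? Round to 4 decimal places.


N = n * NA, then divide by 1e23 for the requested units.
N / 1e23 = n * 6.022
N / 1e23 = 4.399 * 6.022
N / 1e23 = 26.490778, rounded to 4 dp:

26.4908


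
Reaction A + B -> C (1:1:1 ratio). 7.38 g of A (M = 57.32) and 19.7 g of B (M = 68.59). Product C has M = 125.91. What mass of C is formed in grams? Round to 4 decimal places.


Find moles of each reactant; the smaller value is the limiting reagent in a 1:1:1 reaction, so moles_C equals moles of the limiter.
n_A = mass_A / M_A = 7.38 / 57.32 = 0.128751 mol
n_B = mass_B / M_B = 19.7 / 68.59 = 0.287214 mol
Limiting reagent: A (smaller), n_limiting = 0.128751 mol
mass_C = n_limiting * M_C = 0.128751 * 125.91
mass_C = 16.21103841 g, rounded to 4 dp:

16.2110 g


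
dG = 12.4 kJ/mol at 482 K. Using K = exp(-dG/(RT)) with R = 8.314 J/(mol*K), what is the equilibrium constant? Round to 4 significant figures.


dG is in kJ/mol; multiply by 1000 to match R in J/(mol*K).
RT = 8.314 * 482 = 4007.348 J/mol
exponent = -dG*1000 / (RT) = -(12.4*1000) / 4007.348 = -3.09431574
K = exp(-3.09431574)
K = 0.045306003, rounded to 4 significant figures:

0.04531


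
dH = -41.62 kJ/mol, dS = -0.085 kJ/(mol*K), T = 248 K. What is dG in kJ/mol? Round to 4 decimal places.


Gibbs: dG = dH - T*dS (consistent units, dS already in kJ/(mol*K)).
T*dS = 248 * -0.085 = -21.08
dG = -41.62 - (-21.08)
dG = -20.54 kJ/mol, rounded to 4 dp:

-20.5400 kJ/mol


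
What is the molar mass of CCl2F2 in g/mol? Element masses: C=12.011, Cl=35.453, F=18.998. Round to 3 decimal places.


M = sum(count * atomic_mass) over atoms.
M = 1*12.011 + 2*35.453 + 2*18.998
M = 12.011 + 70.906 + 37.996
M = 120.913 g/mol, rounded to 3 dp:

120.913 g/mol


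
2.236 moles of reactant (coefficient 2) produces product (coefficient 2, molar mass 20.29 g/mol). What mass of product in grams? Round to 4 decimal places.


Use the coefficient ratio to convert reactant moles to product moles, then multiply by the product's molar mass.
moles_P = moles_R * (coeff_P / coeff_R) = 2.236 * (2/2) = 2.236
mass_P = moles_P * M_P = 2.236 * 20.29
mass_P = 45.36844 g, rounded to 4 dp:

45.3684 g


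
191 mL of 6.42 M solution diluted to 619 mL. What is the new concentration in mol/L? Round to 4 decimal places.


Dilution: M1*V1 = M2*V2, solve for M2.
M2 = M1*V1 / V2
M2 = 6.42 * 191 / 619
M2 = 1226.22 / 619
M2 = 1.98096931 mol/L, rounded to 4 dp:

1.9810 mol/L


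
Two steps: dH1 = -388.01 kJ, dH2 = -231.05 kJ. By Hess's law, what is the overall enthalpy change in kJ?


Hess's law: enthalpy is a state function, so add the step enthalpies.
dH_total = dH1 + dH2 = -388.01 + (-231.05)
dH_total = -619.06 kJ:

-619.06 kJ


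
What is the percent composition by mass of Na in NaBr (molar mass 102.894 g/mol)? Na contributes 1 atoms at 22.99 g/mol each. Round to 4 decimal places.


pct = 100 * (n_elem * M_elem) / M_total
mass_contribution = 1 * 22.99 = 22.99 g/mol
pct = 100 * 22.99 / 102.894
pct = 22.34338251 %, rounded to 4 dp:

22.3434 %


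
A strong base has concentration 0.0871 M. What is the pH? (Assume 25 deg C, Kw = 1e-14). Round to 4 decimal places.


A strong base dissociates completely, so [OH-] equals the given concentration.
pOH = -log10([OH-]) = -log10(0.0871) = 1.059982
pH = 14 - pOH = 14 - 1.059982
pH = 12.940018, rounded to 4 dp:

12.9400


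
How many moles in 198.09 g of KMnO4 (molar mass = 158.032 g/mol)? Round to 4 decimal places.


n = mass / M
n = 198.09 / 158.032
n = 1.25348031 mol, rounded to 4 dp:

1.2535 mol


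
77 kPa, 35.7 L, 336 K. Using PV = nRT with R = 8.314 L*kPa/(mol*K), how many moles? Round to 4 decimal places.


PV = nRT, solve for n = PV / (RT).
PV = 77 * 35.7 = 2748.9
RT = 8.314 * 336 = 2793.504
n = 2748.9 / 2793.504
n = 0.98403296 mol, rounded to 4 dp:

0.9840 mol


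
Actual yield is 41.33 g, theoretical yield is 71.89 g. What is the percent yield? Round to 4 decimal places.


% yield = 100 * actual / theoretical
% yield = 100 * 41.33 / 71.89
% yield = 57.49061066 %, rounded to 4 dp:

57.4906 %


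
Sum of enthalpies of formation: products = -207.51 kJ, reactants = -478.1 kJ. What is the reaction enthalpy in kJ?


dH_rxn = sum(dH_f products) - sum(dH_f reactants)
dH_rxn = -207.51 - (-478.1)
dH_rxn = 270.59 kJ:

270.59 kJ
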